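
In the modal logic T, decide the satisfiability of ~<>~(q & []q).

1. ~<>~(q & []q), u
2. q & []q, u   [~<>-rule on 1 via uRu]
3. q, u   [&-rule on 2]
4. []q, u   [&-rule on 2]
Accessibility: uRu

Satisfiable (open branch found)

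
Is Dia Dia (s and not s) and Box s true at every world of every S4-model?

Invalid (countermodel exists)

Tableau for the negation not (Dia Dia (s and not s) and Box s):
1. not (Dia Dia (s and not s) and Box s), w0
2. not Box s, w0   [neg-and-rule on 1 (branches; this branch)]
3. not s, w1   [neg-Box-rule on 2: fresh world w1, w0Rw1]
Accessibility: w0Rw0, w0Rw1, w1Rw1
The negation has an open branch (countermodel exists).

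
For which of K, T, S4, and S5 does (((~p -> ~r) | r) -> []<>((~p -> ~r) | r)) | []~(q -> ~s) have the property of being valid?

T, S4, S5

K-tableau for the negation ~((((~p -> ~r) | r) -> []<>((~p -> ~r) | r)) | []~(q -> ~s)):
1. ~((((~p -> ~r) | r) -> []<>((~p -> ~r) | r)) | []~(q -> ~s)), u
2. ~(((~p -> ~r) | r) -> []<>((~p -> ~r) | r)), u   [~|-rule on 1]
3. ~[]~(q -> ~s), u   [~|-rule on 1]
4. (~p -> ~r) | r, u   [~->-rule on 2]
5. ~[]<>((~p -> ~r) | r), u   [~->-rule on 2]
6. r, u   [|-rule on 4 (branches; this branch)]
7. q -> ~s, v   [~[]-rule on 3: fresh world v, uRv]
8. ~s, v   [->-rule on 7 (branches; this branch)]
9. ~<>((~p -> ~r) | r), w   [~[]-rule on 5: fresh world w, uRw]
Accessibility: uRv, uRw
Complete open branch: countermodel on a K-frame, so not valid in K.
T-tableau for the negation ~((((~p -> ~r) | r) -> []<>((~p -> ~r) | r)) | []~(q -> ~s)):
1. ~((((~p -> ~r) | r) -> []<>((~p -> ~r) | r)) | []~(q -> ~s)), u
2. ~(((~p -> ~r) | r) -> []<>((~p -> ~r) | r)), u   [~|-rule on 1]
3. ~[]~(q -> ~s), u   [~|-rule on 1]
4. (~p -> ~r) | r, u   [~->-rule on 2]
5. ~[]<>((~p -> ~r) | r), u   [~->-rule on 2]
6. ~p -> ~r, u   [|-rule on 4 (branches; this branch)]
7. ~r, u   [->-rule on 6 (branches; this branch)]
8. q -> ~s, v   [~[]-rule on 3: fresh world v, uRv]
9. ~s, v   [->-rule on 8 (branches; this branch)]
10. ~<>((~p -> ~r) | r), w   [~[]-rule on 5: fresh world w, uRw]
11. ~((~p -> ~r) | r), w   [~<>-rule on 10 via wRw]
12. ~(~p -> ~r), w   [~|-rule on 11]
13. ~r, w   [~|-rule on 11]
14. ~p, w   [~->-rule on 12]
15. r, w   [~->-rule on 12]
Accessibility: uRu, uRv, uRw, vRv, wRw
Branch closes: r and ~r both at w.
Every branch closes (one shown): valid in T, hence also in S4, S5 (every theorem of T is a theorem of S4 and S5).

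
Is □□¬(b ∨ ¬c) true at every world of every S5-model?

No, not valid

Tableau for the negation ¬□□¬(b ∨ ¬c):
1. ¬□□¬(b ∨ ¬c), u
2. ¬□¬(b ∨ ¬c), v
3. b ∨ ¬c, w
4. ¬c, w
Accessibility: uRu, uRv, uRw, vRu, vRv, vRw, wRu, wRv, wRw
The negation has an open branch (countermodel exists).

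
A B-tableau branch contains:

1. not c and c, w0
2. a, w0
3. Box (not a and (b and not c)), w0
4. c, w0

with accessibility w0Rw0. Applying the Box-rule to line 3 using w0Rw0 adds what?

not a and (b and not c), w0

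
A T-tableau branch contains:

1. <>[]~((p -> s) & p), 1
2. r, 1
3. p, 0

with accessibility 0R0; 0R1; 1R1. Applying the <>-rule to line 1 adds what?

a fresh world 2 with 1R2, and []~((p -> s) & p) at 2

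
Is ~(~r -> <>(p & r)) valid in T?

Tableau for the negation ~r -> <>(p & r):
1. ~r -> <>(p & r), 0
2. <>(p & r), 0   [->-rule on 1 (branches; this branch)]
3. p & r, 1   [<>-rule on 2: fresh world 1, 0R1]
4. p, 1   [&-rule on 3]
5. r, 1   [&-rule on 3]
Accessibility: 0R0, 0R1, 1R1
The negation has an open branch (countermodel exists).

Not valid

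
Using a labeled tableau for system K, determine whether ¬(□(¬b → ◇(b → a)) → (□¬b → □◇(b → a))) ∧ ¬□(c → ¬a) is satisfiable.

Unsatisfiable (every branch closes)

1. ¬(□(¬b → ◇(b → a)) → (□¬b → □◇(b → a))) ∧ ¬□(c → ¬a), w0
2. ¬(□(¬b → ◇(b → a)) → (□¬b → □◇(b → a))), w0   [∧-rule on 1]
3. ¬□(c → ¬a), w0   [∧-rule on 1]
4. □(¬b → ◇(b → a)), w0   [¬→-rule on 2]
5. ¬(□¬b → □◇(b → a)), w0   [¬→-rule on 2]
6. □¬b, w0   [¬→-rule on 5]
7. ¬□◇(b → a), w0   [¬→-rule on 5]
8. ¬(c → ¬a), w1   [¬□-rule on 3: fresh world w1, w0Rw1]
9. c, w1   [¬→-rule on 8]
10. a, w1   [¬→-rule on 8]
11. ¬b → ◇(b → a), w1   [□-rule on 4 via w0Rw1]
12. ¬b, w1   [□-rule on 6 via w0Rw1]
13. ◇(b → a), w1   [→-rule on 11 (branches; this branch)]
14. ¬◇(b → a), w2   [¬□-rule on 7: fresh world w2, w0Rw2]
15. ¬b → ◇(b → a), w2   [□-rule on 4 via w0Rw2]
16. ¬b, w2   [□-rule on 6 via w0Rw2]
17. ◇(b → a), w2   [→-rule on 15 (branches; this branch)]
18. b → a, w3   [◇-rule on 13: fresh world w3, w1Rw3]
19. a, w3   [→-rule on 18 (branches; this branch)]
20. b → a, w4   [◇-rule on 17: fresh world w4, w2Rw4]
21. ¬(b → a), w4   [¬◇-rule on 14 via w2Rw4]
22. b, w4   [¬→-rule on 21]
23. ¬a, w4   [¬→-rule on 21]
24. a, w4   [→-rule on 20 (branches; this branch)]
Accessibility: w0Rw1, w0Rw2, w1Rw3, w2Rw4
Branch closes: a and ¬a both at w4.
(One branch shown.) All branches close.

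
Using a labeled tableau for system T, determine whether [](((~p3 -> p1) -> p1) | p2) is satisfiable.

1. [](((~p3 -> p1) -> p1) | p2), 0
2. ((~p3 -> p1) -> p1) | p2, 0
3. p2, 0
Accessibility: 0R0

Yes, satisfiable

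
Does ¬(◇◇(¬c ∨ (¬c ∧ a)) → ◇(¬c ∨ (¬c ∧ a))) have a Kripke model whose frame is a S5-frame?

Unsatisfiable

1. ¬(◇◇(¬c ∨ (¬c ∧ a)) → ◇(¬c ∨ (¬c ∧ a))), w0
2. ◇◇(¬c ∨ (¬c ∧ a)), w0   [¬→-rule on 1]
3. ¬◇(¬c ∨ (¬c ∧ a)), w0   [¬→-rule on 1]
4. ¬(¬c ∨ (¬c ∧ a)), w0   [¬◇-rule on 3 via w0Rw0]
5. c, w0   [¬∨-rule on 4]
6. ¬(¬c ∧ a), w0   [¬∨-rule on 4]
7. ¬a, w0   [¬∧-rule on 6 (branches; this branch)]
8. ◇(¬c ∨ (¬c ∧ a)), w1   [◇-rule on 2: fresh world w1, w0Rw1]
9. ¬(¬c ∨ (¬c ∧ a)), w1   [¬◇-rule on 3 via w0Rw1]
10. c, w1   [¬∨-rule on 9]
11. ¬(¬c ∧ a), w1   [¬∨-rule on 9]
12. ¬a, w1   [¬∧-rule on 11 (branches; this branch)]
13. ¬c ∨ (¬c ∧ a), w2   [◇-rule on 8: fresh world w2, w1Rw2]
14. ¬(¬c ∨ (¬c ∧ a)), w2   [¬◇-rule on 3 via w0Rw2]
15. c, w2   [¬∨-rule on 14]
16. ¬(¬c ∧ a), w2   [¬∨-rule on 14]
17. ¬c ∧ a, w2   [∨-rule on 13 (branches; this branch)]
18. ¬c, w2   [∧-rule on 17]
19. a, w2   [∧-rule on 17]
Accessibility: w0Rw0, w0Rw1, w0Rw2, w1Rw0, w1Rw1, w1Rw2, w2Rw0, w2Rw1, w2Rw2
Branch closes: c and ¬c both at w2.
Every branch closes; the branch above is one of them.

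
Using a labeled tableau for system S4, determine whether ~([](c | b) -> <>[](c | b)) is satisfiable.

Unsatisfiable

1. ~([](c | b) -> <>[](c | b)), u
2. [](c | b), u   [~->-rule on 1]
3. ~<>[](c | b), u   [~->-rule on 1]
4. c | b, u   [[]-rule on 2 via uRu]
5. ~[](c | b), u   [~<>-rule on 3 via uRu]
6. b, u   [|-rule on 4 (branches; this branch)]
7. ~(c | b), v   [~[]-rule on 5: fresh world v, uRv]
8. ~c, v   [~|-rule on 7]
9. ~b, v   [~|-rule on 7]
10. c | b, v   [[]-rule on 2 via uRv]
11. ~[](c | b), v   [~<>-rule on 3 via uRv]
12. b, v   [|-rule on 10 (branches; this branch)]
Accessibility: uRu, uRv, vRv
Branch closes: b and ~b both at v.
(One branch shown.) All branches close.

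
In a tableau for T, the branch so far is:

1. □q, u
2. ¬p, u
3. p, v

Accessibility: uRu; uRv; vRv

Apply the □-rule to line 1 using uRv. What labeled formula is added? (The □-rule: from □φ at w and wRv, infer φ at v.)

q, v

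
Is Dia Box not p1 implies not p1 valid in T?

Not valid

Tableau for the negation not (Dia Box not p1 implies not p1):
1. not (Dia Box not p1 implies not p1), 0
2. Dia Box not p1, 0   [neg-implies-rule on 1]
3. p1, 0   [neg-implies-rule on 1]
4. Box not p1, 1   [Dia-rule on 2: fresh world 1, 0R1]
5. not p1, 1   [Box-rule on 4 via 1R1]
Accessibility: 0R0, 0R1, 1R1
The negation has an open branch (countermodel exists).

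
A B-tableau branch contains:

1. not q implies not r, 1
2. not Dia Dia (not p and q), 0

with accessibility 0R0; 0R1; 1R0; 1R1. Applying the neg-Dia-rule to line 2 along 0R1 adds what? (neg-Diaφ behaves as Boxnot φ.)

neg-Diaφ behaves as Boxnot φ: propagate the negated body to each accessible world.

not Dia (not p and q), 1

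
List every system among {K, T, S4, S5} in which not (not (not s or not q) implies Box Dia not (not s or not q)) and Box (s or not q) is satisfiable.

K, T, S4

S5-tableau for the formula:
1. not (not (not s or not q) implies Box Dia not (not s or not q)) and Box (s or not q), 0
2. not (not (not s or not q) implies Box Dia not (not s or not q)), 0
3. Box (s or not q), 0
4. not (not s or not q), 0
5. not Box Dia not (not s or not q), 0
6. s, 0
7. q, 0
8. s or not q, 0
9. not Dia not (not s or not q), 1
10. s or not q, 1
11. not s or not q, 0
12. not s or not q, 1
13. not q, 1
14. not q, 0
Accessibility: 0R0, 0R1, 1R0, 1R1
Branch closes: q and not q both at 0.
Every branch closes (one shown): unsatisfiable in S5.
S4-tableau for the formula:
1. not (not (not s or not q) implies Box Dia not (not s or not q)) and Box (s or not q), 0
2. not (not (not s or not q) implies Box Dia not (not s or not q)), 0
3. Box (s or not q), 0
4. not (not s or not q), 0
5. not Box Dia not (not s or not q), 0
6. s, 0
7. q, 0
8. s or not q, 0
9. not Dia not (not s or not q), 1
10. s or not q, 1
11. not s or not q, 1
12. not q, 1
Accessibility: 0R0, 0R1, 1R1
Complete open branch: satisfiable in S4, hence also in K, T (this S4-model is also a K-model and a T-model).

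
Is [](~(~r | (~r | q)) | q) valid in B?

Tableau for the negation ~[](~(~r | (~r | q)) | q):
1. ~[](~(~r | (~r | q)) | q), w0
2. ~(~(~r | (~r | q)) | q), w1
3. ~r | (~r | q), w1
4. ~q, w1
5. ~r | q, w1
6. ~r, w1
Accessibility: w0Rw0, w0Rw1, w1Rw0, w1Rw1
The negation has an open branch (countermodel exists).

Invalid (countermodel exists)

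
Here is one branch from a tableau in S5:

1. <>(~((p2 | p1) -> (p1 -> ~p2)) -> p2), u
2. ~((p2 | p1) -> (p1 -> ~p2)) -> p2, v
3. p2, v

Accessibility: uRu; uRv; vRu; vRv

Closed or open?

Not closed

There is no literal clash: for every atom and world, at most one sign appears.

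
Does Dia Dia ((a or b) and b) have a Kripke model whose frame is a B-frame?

1. Dia Dia ((a or b) and b), 0
2. Dia ((a or b) and b), 1   [Dia-rule on 1: fresh world 1, 0R1]
3. (a or b) and b, 2   [Dia-rule on 2: fresh world 2, 1R2]
4. a or b, 2   [and-rule on 3]
5. b, 2   [and-rule on 3]
Accessibility: 0R0, 0R1, 1R0, 1R1, 1R2, 2R1, 2R2

Yes, satisfiable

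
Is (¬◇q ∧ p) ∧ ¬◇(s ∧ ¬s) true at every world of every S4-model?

Not valid

Tableau for the negation ¬((¬◇q ∧ p) ∧ ¬◇(s ∧ ¬s)):
1. ¬((¬◇q ∧ p) ∧ ¬◇(s ∧ ¬s)), w0
2. ¬(¬◇q ∧ p), w0
3. ¬p, w0
Accessibility: w0Rw0
The negation has an open branch (countermodel exists).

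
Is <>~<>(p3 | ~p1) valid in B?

Tableau for the negation ~<>~<>(p3 | ~p1):
1. ~<>~<>(p3 | ~p1), w0
2. <>(p3 | ~p1), w0
3. p3 | ~p1, w1
4. <>(p3 | ~p1), w1
5. ~p1, w1
6. p3 | ~p1, w2
7. ~p1, w2
Accessibility: w0Rw0, w0Rw1, w1Rw0, w1Rw1, w1Rw2, w2Rw1, w2Rw2
The negation has an open branch (countermodel exists).

Invalid (countermodel exists)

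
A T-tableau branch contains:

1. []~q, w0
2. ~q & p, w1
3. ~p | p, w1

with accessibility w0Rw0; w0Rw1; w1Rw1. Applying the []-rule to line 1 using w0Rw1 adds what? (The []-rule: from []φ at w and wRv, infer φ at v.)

~q, w1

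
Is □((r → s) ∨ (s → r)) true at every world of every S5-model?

Valid

Tableau for the negation ¬□((r → s) ∨ (s → r)):
1. ¬□((r → s) ∨ (s → r)), 0
2. ¬((r → s) ∨ (s → r)), 1   [¬□-rule on 1: fresh world 1, 0R1]
3. ¬(r → s), 1   [¬∨-rule on 2]
4. ¬(s → r), 1   [¬∨-rule on 2]
5. r, 1   [¬→-rule on 3]
6. ¬s, 1   [¬→-rule on 3]
7. s, 1   [¬→-rule on 4]
8. ¬r, 1   [¬→-rule on 4]
Accessibility: 0R0, 0R1, 1R0, 1R1
Branch closes: s and ¬s both at 1.
All branches of the negation close; one closing branch shown above.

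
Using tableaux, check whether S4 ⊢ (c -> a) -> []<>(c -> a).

No, not valid

Tableau for the negation ~((c -> a) -> []<>(c -> a)):
1. ~((c -> a) -> []<>(c -> a)), w0
2. c -> a, w0
3. ~[]<>(c -> a), w0
4. a, w0
5. ~<>(c -> a), w1
6. ~(c -> a), w1
7. c, w1
8. ~a, w1
Accessibility: w0Rw0, w0Rw1, w1Rw1
The negation has an open branch (countermodel exists).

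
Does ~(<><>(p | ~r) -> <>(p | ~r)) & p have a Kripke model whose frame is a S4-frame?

Unsatisfiable (every branch closes)

1. ~(<><>(p | ~r) -> <>(p | ~r)) & p, w0
2. ~(<><>(p | ~r) -> <>(p | ~r)), w0
3. p, w0
4. <><>(p | ~r), w0
5. ~<>(p | ~r), w0
6. ~(p | ~r), w0
7. ~p, w0
8. r, w0
Accessibility: w0Rw0
Branch closes: p and ~p both at w0.
Every branch closes; the branch above is one of them.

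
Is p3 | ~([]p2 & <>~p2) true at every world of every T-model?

Tableau for the negation ~(p3 | ~([]p2 & <>~p2)):
1. ~(p3 | ~([]p2 & <>~p2)), u
2. ~p3, u   [~|-rule on 1]
3. []p2 & <>~p2, u   [~|-rule on 1]
4. []p2, u   [&-rule on 3]
5. <>~p2, u   [&-rule on 3]
6. p2, u   [[]-rule on 4 via uRu]
7. ~p2, v   [<>-rule on 5: fresh world v, uRv]
8. p2, v   [[]-rule on 4 via uRv]
Accessibility: uRu, uRv, vRv
Branch closes: p2 and ~p2 both at v.
Every branch of the negation's tableau closes; the branch above is one of them.

Yes, valid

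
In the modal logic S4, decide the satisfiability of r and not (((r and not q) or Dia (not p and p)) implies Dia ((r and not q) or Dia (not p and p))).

Unsatisfiable

1. r and not (((r and not q) or Dia (not p and p)) implies Dia ((r and not q) or Dia (not p and p))), u
2. r, u
3. not (((r and not q) or Dia (not p and p)) implies Dia ((r and not q) or Dia (not p and p))), u
4. (r and not q) or Dia (not p and p), u
5. not Dia ((r and not q) or Dia (not p and p)), u
6. not ((r and not q) or Dia (not p and p)), u
7. not (r and not q), u
8. not Dia (not p and p), u
9. not (not p and p), u
10. Dia (not p and p), u
11. q, u
12. not p, u
13. not p and p, v
14. not p, v
15. p, v
Accessibility: uRu, uRv, vRv
Branch closes: p and not p both at v.
Every branch closes; the branch above is one of them.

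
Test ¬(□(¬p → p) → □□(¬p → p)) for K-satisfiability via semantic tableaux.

1. ¬(□(¬p → p) → □□(¬p → p)), 0
2. □(¬p → p), 0
3. ¬□□(¬p → p), 0
4. ¬□(¬p → p), 1
5. ¬p → p, 1
6. p, 1
7. ¬(¬p → p), 2
8. ¬p, 2
Accessibility: 0R1, 1R2

Yes, satisfiable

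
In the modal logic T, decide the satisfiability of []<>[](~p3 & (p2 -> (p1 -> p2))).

Satisfiable

1. []<>[](~p3 & (p2 -> (p1 -> p2))), w0
2. <>[](~p3 & (p2 -> (p1 -> p2))), w0
3. [](~p3 & (p2 -> (p1 -> p2))), w1
4. <>[](~p3 & (p2 -> (p1 -> p2))), w1
5. ~p3 & (p2 -> (p1 -> p2)), w1
6. ~p3, w1
7. p2 -> (p1 -> p2), w1
8. p1 -> p2, w1
9. p2, w1
10. [](~p3 & (p2 -> (p1 -> p2))), w2
11. ~p3 & (p2 -> (p1 -> p2)), w2
12. ~p3, w2
13. p2 -> (p1 -> p2), w2
14. p1 -> p2, w2
15. p2, w2
Accessibility: w0Rw0, w0Rw1, w1Rw1, w1Rw2, w2Rw2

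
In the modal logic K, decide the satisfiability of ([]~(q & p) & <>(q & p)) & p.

No, unsatisfiable

1. ([]~(q & p) & <>(q & p)) & p, u
2. []~(q & p) & <>(q & p), u   [&-rule on 1]
3. p, u   [&-rule on 1]
4. []~(q & p), u   [&-rule on 2]
5. <>(q & p), u   [&-rule on 2]
6. q & p, v   [<>-rule on 5: fresh world v, uRv]
7. q, v   [&-rule on 6]
8. p, v   [&-rule on 6]
9. ~(q & p), v   [[]-rule on 4 via uRv]
10. ~p, v   [~&-rule on 9 (branches; this branch)]
Accessibility: uRv
Branch closes: p and ~p both at v.
Every branch closes; the branch above is one of them.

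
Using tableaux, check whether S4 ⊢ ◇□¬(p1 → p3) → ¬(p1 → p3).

Tableau for the negation ¬(◇□¬(p1 → p3) → ¬(p1 → p3)):
1. ¬(◇□¬(p1 → p3) → ¬(p1 → p3)), u
2. ◇□¬(p1 → p3), u
3. p1 → p3, u
4. p3, u
5. □¬(p1 → p3), v
6. ¬(p1 → p3), v
7. p1, v
8. ¬p3, v
Accessibility: uRu, uRv, vRv
The negation has an open branch (countermodel exists).

Not valid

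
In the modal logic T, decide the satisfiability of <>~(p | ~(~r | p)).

1. <>~(p | ~(~r | p)), u
2. ~(p | ~(~r | p)), v
3. ~p, v
4. ~r | p, v
5. ~r, v
Accessibility: uRu, uRv, vRv

Satisfiable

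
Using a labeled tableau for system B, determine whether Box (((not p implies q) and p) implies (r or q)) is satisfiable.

1. Box (((not p implies q) and p) implies (r or q)), w0
2. ((not p implies q) and p) implies (r or q), w0
3. r or q, w0
4. q, w0
Accessibility: w0Rw0

Satisfiable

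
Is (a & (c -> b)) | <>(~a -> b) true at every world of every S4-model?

Tableau for the negation ~((a & (c -> b)) | <>(~a -> b)):
1. ~((a & (c -> b)) | <>(~a -> b)), w0
2. ~(a & (c -> b)), w0   [~|-rule on 1]
3. ~<>(~a -> b), w0   [~|-rule on 1]
4. ~(~a -> b), w0   [~<>-rule on 3 via w0Rw0]
5. ~a, w0   [~->-rule on 4]
6. ~b, w0   [~->-rule on 4]
7. ~(c -> b), w0   [~&-rule on 2 (branches; this branch)]
8. c, w0   [~->-rule on 7]
Accessibility: w0Rw0
The negation has an open branch (countermodel exists).

Not valid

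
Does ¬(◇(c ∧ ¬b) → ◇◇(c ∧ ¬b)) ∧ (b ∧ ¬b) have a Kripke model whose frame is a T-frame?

1. ¬(◇(c ∧ ¬b) → ◇◇(c ∧ ¬b)) ∧ (b ∧ ¬b), u
2. ¬(◇(c ∧ ¬b) → ◇◇(c ∧ ¬b)), u
3. b ∧ ¬b, u
4. ◇(c ∧ ¬b), u
5. ¬◇◇(c ∧ ¬b), u
6. b, u
7. ¬b, u
Accessibility: uRu
Branch closes: b and ¬b both at u.
(One branch shown.) All branches close.

Unsatisfiable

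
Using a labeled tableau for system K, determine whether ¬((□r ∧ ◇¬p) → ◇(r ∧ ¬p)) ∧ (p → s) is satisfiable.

Unsatisfiable

1. ¬((□r ∧ ◇¬p) → ◇(r ∧ ¬p)) ∧ (p → s), w0
2. ¬((□r ∧ ◇¬p) → ◇(r ∧ ¬p)), w0   [∧-rule on 1]
3. p → s, w0   [∧-rule on 1]
4. □r ∧ ◇¬p, w0   [¬→-rule on 2]
5. ¬◇(r ∧ ¬p), w0   [¬→-rule on 2]
6. □r, w0   [∧-rule on 4]
7. ◇¬p, w0   [∧-rule on 4]
8. s, w0   [→-rule on 3 (branches; this branch)]
9. ¬p, w1   [◇-rule on 7: fresh world w1, w0Rw1]
10. ¬(r ∧ ¬p), w1   [¬◇-rule on 5 via w0Rw1]
11. r, w1   [□-rule on 6 via w0Rw1]
12. p, w1   [¬∧-rule on 10 (branches; this branch)]
Accessibility: w0Rw1
Branch closes: p and ¬p both at w1.
Every branch closes; the branch above is one of them.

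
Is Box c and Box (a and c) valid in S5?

Tableau for the negation not (Box c and Box (a and c)):
1. not (Box c and Box (a and c)), u
2. not Box (a and c), u
3. not (a and c), v
4. not c, v
Accessibility: uRu, uRv, vRu, vRv
The negation has an open branch (countermodel exists).

Not valid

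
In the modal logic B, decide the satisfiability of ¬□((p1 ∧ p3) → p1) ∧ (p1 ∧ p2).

1. ¬□((p1 ∧ p3) → p1) ∧ (p1 ∧ p2), w0
2. ¬□((p1 ∧ p3) → p1), w0
3. p1 ∧ p2, w0
4. p1, w0
5. p2, w0
6. ¬((p1 ∧ p3) → p1), w1
7. p1 ∧ p3, w1
8. ¬p1, w1
9. p1, w1
10. p3, w1
Accessibility: w0Rw0, w0Rw1, w1Rw0, w1Rw1
Branch closes: p1 and ¬p1 both at w1.
All branches of the tableau close; one closing branch shown above.

Unsatisfiable (every branch closes)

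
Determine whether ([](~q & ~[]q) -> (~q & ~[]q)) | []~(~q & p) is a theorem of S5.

Tableau for the negation ~(([](~q & ~[]q) -> (~q & ~[]q)) | []~(~q & p)):
1. ~(([](~q & ~[]q) -> (~q & ~[]q)) | []~(~q & p)), w0
2. ~([](~q & ~[]q) -> (~q & ~[]q)), w0
3. ~[]~(~q & p), w0
4. [](~q & ~[]q), w0
5. ~(~q & ~[]q), w0
6. ~q & ~[]q, w0
7. ~q, w0
8. ~[]q, w0
9. []q, w0
10. q, w0
Accessibility: w0Rw0
Branch closes: q and ~q both at w0.
Every branch of the negation's tableau closes; the branch above is one of them.

Valid in S5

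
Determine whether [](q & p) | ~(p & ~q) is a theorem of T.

Invalid (countermodel exists)

Tableau for the negation ~([](q & p) | ~(p & ~q)):
1. ~([](q & p) | ~(p & ~q)), 0
2. ~[](q & p), 0
3. p & ~q, 0
4. p, 0
5. ~q, 0
6. ~(q & p), 1
7. ~p, 1
Accessibility: 0R0, 0R1, 1R1
The negation has an open branch (countermodel exists).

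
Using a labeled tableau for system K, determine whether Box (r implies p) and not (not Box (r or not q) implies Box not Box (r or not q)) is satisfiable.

1. Box (r implies p) and not (not Box (r or not q) implies Box not Box (r or not q)), w0
2. Box (r implies p), w0
3. not (not Box (r or not q) implies Box not Box (r or not q)), w0
4. not Box (r or not q), w0
5. not Box not Box (r or not q), w0
6. not (r or not q), w1
7. not r, w1
8. q, w1
9. r implies p, w1
10. p, w1
11. Box (r or not q), w2
12. r implies p, w2
13. p, w2
Accessibility: w0Rw1, w0Rw2

Yes, satisfiable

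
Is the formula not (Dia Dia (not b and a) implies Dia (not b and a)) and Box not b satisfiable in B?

Satisfiable

1. not (Dia Dia (not b and a) implies Dia (not b and a)) and Box not b, u
2. not (Dia Dia (not b and a) implies Dia (not b and a)), u
3. Box not b, u
4. Dia Dia (not b and a), u
5. not Dia (not b and a), u
6. not b, u
7. not (not b and a), u
8. not a, u
9. Dia (not b and a), v
10. not b, v
11. not (not b and a), v
12. not a, v
13. not b and a, w
14. not b, w
15. a, w
Accessibility: uRu, uRv, vRu, vRv, vRw, wRv, wRw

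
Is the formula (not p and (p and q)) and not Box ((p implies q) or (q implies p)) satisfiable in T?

Unsatisfiable

1. (not p and (p and q)) and not Box ((p implies q) or (q implies p)), 0
2. not p and (p and q), 0
3. not Box ((p implies q) or (q implies p)), 0
4. not p, 0
5. p and q, 0
6. p, 0
7. q, 0
Accessibility: 0R0
Branch closes: p and not p both at 0.
All branches of the tableau close; one closing branch shown above.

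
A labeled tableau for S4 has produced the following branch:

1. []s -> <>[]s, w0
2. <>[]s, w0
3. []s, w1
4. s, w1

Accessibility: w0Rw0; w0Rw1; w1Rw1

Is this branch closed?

Not closed

No world carries both an atom and its negation.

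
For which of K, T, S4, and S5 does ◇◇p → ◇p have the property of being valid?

T-tableau for the negation ¬(◇◇p → ◇p):
1. ¬(◇◇p → ◇p), 0
2. ◇◇p, 0
3. ¬◇p, 0
4. ¬p, 0
5. ◇p, 1
6. ¬p, 1
7. p, 2
Accessibility: 0R0, 0R1, 1R1, 1R2, 2R2
Complete open branch: countermodel on a T-frame, so not valid in T, nor in K (the same frame is also a K-frame).
S4-tableau for the negation ¬(◇◇p → ◇p):
1. ¬(◇◇p → ◇p), 0
2. ◇◇p, 0
3. ¬◇p, 0
4. ¬p, 0
5. ◇p, 1
6. ¬p, 1
7. p, 2
8. ¬p, 2
Accessibility: 0R0, 0R1, 0R2, 1R1, 1R2, 2R2
Branch closes: p and ¬p both at 2.
Every branch closes (one shown): valid in S4, hence also in S5 (every theorem of S4 is a theorem of S5).

S4, S5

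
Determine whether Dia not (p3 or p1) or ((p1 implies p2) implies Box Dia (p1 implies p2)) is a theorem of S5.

Tableau for the negation not (Dia not (p3 or p1) or ((p1 implies p2) implies Box Dia (p1 implies p2))):
1. not (Dia not (p3 or p1) or ((p1 implies p2) implies Box Dia (p1 implies p2))), 0
2. not Dia not (p3 or p1), 0
3. not ((p1 implies p2) implies Box Dia (p1 implies p2)), 0
4. p1 implies p2, 0
5. not Box Dia (p1 implies p2), 0
6. p3 or p1, 0
7. p2, 0
8. p1, 0
9. not Dia (p1 implies p2), 1
10. p3 or p1, 1
11. not (p1 implies p2), 0
12. not p2, 0
Accessibility: 0R0, 0R1, 1R0, 1R1
Branch closes: p2 and not p2 both at 0.
Every branch of the negation's tableau closes; the branch above is one of them.

Valid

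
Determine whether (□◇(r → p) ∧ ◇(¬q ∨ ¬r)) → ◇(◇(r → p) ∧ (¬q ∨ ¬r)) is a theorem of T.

Tableau for the negation ¬((□◇(r → p) ∧ ◇(¬q ∨ ¬r)) → ◇(◇(r → p) ∧ (¬q ∨ ¬r))):
1. ¬((□◇(r → p) ∧ ◇(¬q ∨ ¬r)) → ◇(◇(r → p) ∧ (¬q ∨ ¬r))), 0
2. □◇(r → p) ∧ ◇(¬q ∨ ¬r), 0
3. ¬◇(◇(r → p) ∧ (¬q ∨ ¬r)), 0
4. □◇(r → p), 0
5. ◇(¬q ∨ ¬r), 0
6. ¬(◇(r → p) ∧ (¬q ∨ ¬r)), 0
7. ◇(r → p), 0
8. ¬(¬q ∨ ¬r), 0
9. q, 0
10. r, 0
11. ¬q ∨ ¬r, 1
12. ¬(◇(r → p) ∧ (¬q ∨ ¬r)), 1
13. ◇(r → p), 1
14. ¬q, 1
15. ¬◇(r → p), 1
16. ¬(r → p), 1
17. r, 1
18. ¬p, 1
19. r → p, 2
20. ¬(◇(r → p) ∧ (¬q ∨ ¬r)), 2
21. ◇(r → p), 2
22. p, 2
23. ¬(¬q ∨ ¬r), 2
24. q, 2
25. r, 2
26. r → p, 3
27. ¬(r → p), 3
28. r, 3
29. ¬p, 3
30. p, 3
Accessibility: 0R0, 0R1, 0R2, 1R1, 1R3, 2R2, 3R3
Branch closes: p and ¬p both at 3.
All branches of the negation close; one closing branch shown above.

Yes, valid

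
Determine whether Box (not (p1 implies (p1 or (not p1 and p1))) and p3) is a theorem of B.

Tableau for the negation not Box (not (p1 implies (p1 or (not p1 and p1))) and p3):
1. not Box (not (p1 implies (p1 or (not p1 and p1))) and p3), 0
2. not (not (p1 implies (p1 or (not p1 and p1))) and p3), 1
3. not p3, 1
Accessibility: 0R0, 0R1, 1R0, 1R1
The negation has an open branch (countermodel exists).

No, not valid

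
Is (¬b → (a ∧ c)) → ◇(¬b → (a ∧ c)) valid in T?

Valid in T

Tableau for the negation ¬((¬b → (a ∧ c)) → ◇(¬b → (a ∧ c))):
1. ¬((¬b → (a ∧ c)) → ◇(¬b → (a ∧ c))), u
2. ¬b → (a ∧ c), u   [¬→-rule on 1]
3. ¬◇(¬b → (a ∧ c)), u   [¬→-rule on 1]
4. ¬(¬b → (a ∧ c)), u   [¬◇-rule on 3 via uRu]
5. ¬b, u   [¬→-rule on 4]
6. ¬(a ∧ c), u   [¬→-rule on 4]
7. a ∧ c, u   [→-rule on 2 (branches; this branch)]
8. a, u   [∧-rule on 7]
9. c, u   [∧-rule on 7]
10. ¬c, u   [¬∧-rule on 6 (branches; this branch)]
Accessibility: uRu
Branch closes: c and ¬c both at u.
All branches of the negation close; one closing branch shown above.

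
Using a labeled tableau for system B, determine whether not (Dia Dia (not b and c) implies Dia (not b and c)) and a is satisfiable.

Satisfiable

1. not (Dia Dia (not b and c) implies Dia (not b and c)) and a, w0
2. not (Dia Dia (not b and c) implies Dia (not b and c)), w0   [and-rule on 1]
3. a, w0   [and-rule on 1]
4. Dia Dia (not b and c), w0   [neg-implies-rule on 2]
5. not Dia (not b and c), w0   [neg-implies-rule on 2]
6. not (not b and c), w0   [neg-Dia-rule on 5 via w0Rw0]
7. not c, w0   [neg-and-rule on 6 (branches; this branch)]
8. Dia (not b and c), w1   [Dia-rule on 4: fresh world w1, w0Rw1]
9. not (not b and c), w1   [neg-Dia-rule on 5 via w0Rw1]
10. not c, w1   [neg-and-rule on 9 (branches; this branch)]
11. not b and c, w2   [Dia-rule on 8: fresh world w2, w1Rw2]
12. not b, w2   [and-rule on 11]
13. c, w2   [and-rule on 11]
Accessibility: w0Rw0, w0Rw1, w1Rw0, w1Rw1, w1Rw2, w2Rw1, w2Rw2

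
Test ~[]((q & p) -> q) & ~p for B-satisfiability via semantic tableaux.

1. ~[]((q & p) -> q) & ~p, u
2. ~[]((q & p) -> q), u
3. ~p, u
4. ~((q & p) -> q), v
5. q & p, v
6. ~q, v
7. q, v
8. p, v
Accessibility: uRu, uRv, vRu, vRv
Branch closes: q and ~q both at v.
(One branch shown.) All branches close.

No, unsatisfiable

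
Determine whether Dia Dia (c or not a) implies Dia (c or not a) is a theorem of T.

No, not valid

Tableau for the negation not (Dia Dia (c or not a) implies Dia (c or not a)):
1. not (Dia Dia (c or not a) implies Dia (c or not a)), w0
2. Dia Dia (c or not a), w0
3. not Dia (c or not a), w0
4. not (c or not a), w0
5. not c, w0
6. a, w0
7. Dia (c or not a), w1
8. not (c or not a), w1
9. not c, w1
10. a, w1
11. c or not a, w2
12. not a, w2
Accessibility: w0Rw0, w0Rw1, w1Rw1, w1Rw2, w2Rw2
The negation has an open branch (countermodel exists).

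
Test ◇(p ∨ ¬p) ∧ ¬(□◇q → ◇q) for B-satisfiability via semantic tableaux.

1. ◇(p ∨ ¬p) ∧ ¬(□◇q → ◇q), u
2. ◇(p ∨ ¬p), u   [∧-rule on 1]
3. ¬(□◇q → ◇q), u   [∧-rule on 1]
4. □◇q, u   [¬→-rule on 3]
5. ¬◇q, u   [¬→-rule on 3]
6. ◇q, u   [□-rule on 4 via uRu]
7. ¬q, u   [¬◇-rule on 5 via uRu]
8. p ∨ ¬p, v   [◇-rule on 2: fresh world v, uRv]
9. ◇q, v   [□-rule on 4 via uRv]
10. ¬q, v   [¬◇-rule on 5 via uRv]
11. ¬p, v   [∨-rule on 8 (branches; this branch)]
12. q, w   [◇-rule on 6: fresh world w, uRw]
13. ◇q, w   [□-rule on 4 via uRw]
14. ¬q, w   [¬◇-rule on 5 via uRw]
Accessibility: uRu, uRv, uRw, vRu, vRv, wRu, wRw
Branch closes: q and ¬q both at w.
All branches of the tableau close; one closing branch shown above.

Unsatisfiable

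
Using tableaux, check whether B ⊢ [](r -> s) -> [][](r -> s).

Invalid (countermodel exists)

Tableau for the negation ~([](r -> s) -> [][](r -> s)):
1. ~([](r -> s) -> [][](r -> s)), u
2. [](r -> s), u
3. ~[][](r -> s), u
4. r -> s, u
5. s, u
6. ~[](r -> s), v
7. r -> s, v
8. s, v
9. ~(r -> s), w
10. r, w
11. ~s, w
Accessibility: uRu, uRv, vRu, vRv, vRw, wRv, wRw
The negation has an open branch (countermodel exists).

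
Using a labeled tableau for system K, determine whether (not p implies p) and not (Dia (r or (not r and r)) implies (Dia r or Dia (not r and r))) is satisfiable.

1. (not p implies p) and not (Dia (r or (not r and r)) implies (Dia r or Dia (not r and r))), w0
2. not p implies p, w0
3. not (Dia (r or (not r and r)) implies (Dia r or Dia (not r and r))), w0
4. Dia (r or (not r and r)), w0
5. not (Dia r or Dia (not r and r)), w0
6. not Dia r, w0
7. not Dia (not r and r), w0
8. p, w0
9. r or (not r and r), w1
10. not r, w1
11. not (not r and r), w1
12. not r and r, w1
13. r, w1
Accessibility: w0Rw1
Branch closes: r and not r both at w1.
All branches of the tableau close; one closing branch shown above.

Unsatisfiable (every branch closes)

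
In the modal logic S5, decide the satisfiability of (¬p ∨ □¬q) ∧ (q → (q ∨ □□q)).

1. (¬p ∨ □¬q) ∧ (q → (q ∨ □□q)), 0
2. ¬p ∨ □¬q, 0
3. q → (q ∨ □□q), 0
4. □¬q, 0
5. ¬q, 0
Accessibility: 0R0

Satisfiable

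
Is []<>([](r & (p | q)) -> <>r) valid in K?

Tableau for the negation ~[]<>([](r & (p | q)) -> <>r):
1. ~[]<>([](r & (p | q)) -> <>r), w0
2. ~<>([](r & (p | q)) -> <>r), w1
Accessibility: w0Rw1
The negation has an open branch (countermodel exists).

Not valid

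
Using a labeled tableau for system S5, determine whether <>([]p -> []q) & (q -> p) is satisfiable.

Satisfiable

1. <>([]p -> []q) & (q -> p), u
2. <>([]p -> []q), u
3. q -> p, u
4. p, u
5. []p -> []q, v
6. []q, v
7. q, u
8. q, v
Accessibility: uRu, uRv, vRu, vRv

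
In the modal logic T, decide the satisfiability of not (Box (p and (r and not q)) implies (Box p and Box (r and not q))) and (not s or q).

1. not (Box (p and (r and not q)) implies (Box p and Box (r and not q))) and (not s or q), 0
2. not (Box (p and (r and not q)) implies (Box p and Box (r and not q))), 0
3. not s or q, 0
4. Box (p and (r and not q)), 0
5. not (Box p and Box (r and not q)), 0
6. p and (r and not q), 0
7. p, 0
8. r and not q, 0
9. r, 0
10. not q, 0
11. not s, 0
12. not Box (r and not q), 0
13. not (r and not q), 1
14. p and (r and not q), 1
15. p, 1
16. r and not q, 1
17. r, 1
18. not q, 1
19. q, 1
Accessibility: 0R0, 0R1, 1R1
Branch closes: q and not q both at 1.
(One branch shown.) All branches close.

No, unsatisfiable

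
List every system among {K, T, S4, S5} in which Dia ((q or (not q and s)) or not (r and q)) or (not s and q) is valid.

T, S4, S5

T-tableau for the negation not (Dia ((q or (not q and s)) or not (r and q)) or (not s and q)):
1. not (Dia ((q or (not q and s)) or not (r and q)) or (not s and q)), w0
2. not Dia ((q or (not q and s)) or not (r and q)), w0
3. not (not s and q), w0
4. not ((q or (not q and s)) or not (r and q)), w0
5. not (q or (not q and s)), w0
6. r and q, w0
7. not q, w0
8. not (not q and s), w0
9. r, w0
10. q, w0
Accessibility: w0Rw0
Branch closes: q and not q both at w0.
Every branch closes (one shown): valid in T, hence also in S4, S5 (every theorem of T is a theorem of S4 and S5).
K-tableau for the negation not (Dia ((q or (not q and s)) or not (r and q)) or (not s and q)):
1. not (Dia ((q or (not q and s)) or not (r and q)) or (not s and q)), w0
2. not Dia ((q or (not q and s)) or not (r and q)), w0
3. not (not s and q), w0
4. not q, w0
Complete open branch: countermodel on a K-frame, so not valid in K.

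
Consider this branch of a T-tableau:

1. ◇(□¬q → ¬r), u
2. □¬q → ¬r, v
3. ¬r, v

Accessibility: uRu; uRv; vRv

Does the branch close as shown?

No, open

No world carries both an atom and its negation.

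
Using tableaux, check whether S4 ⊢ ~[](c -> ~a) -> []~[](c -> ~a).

Invalid (countermodel exists)

Tableau for the negation ~(~[](c -> ~a) -> []~[](c -> ~a)):
1. ~(~[](c -> ~a) -> []~[](c -> ~a)), w0
2. ~[](c -> ~a), w0   [~->-rule on 1]
3. ~[]~[](c -> ~a), w0   [~->-rule on 1]
4. ~(c -> ~a), w1   [~[]-rule on 2: fresh world w1, w0Rw1]
5. c, w1   [~->-rule on 4]
6. a, w1   [~->-rule on 4]
7. [](c -> ~a), w2   [~[]-rule on 3: fresh world w2, w0Rw2]
8. c -> ~a, w2   [[]-rule on 7 via w2Rw2]
9. ~a, w2   [->-rule on 8 (branches; this branch)]
Accessibility: w0Rw0, w0Rw1, w0Rw2, w1Rw1, w2Rw2
The negation has an open branch (countermodel exists).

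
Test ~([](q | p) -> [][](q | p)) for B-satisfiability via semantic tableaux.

1. ~([](q | p) -> [][](q | p)), w0
2. [](q | p), w0   [~->-rule on 1]
3. ~[][](q | p), w0   [~->-rule on 1]
4. q | p, w0   [[]-rule on 2 via w0Rw0]
5. p, w0   [|-rule on 4 (branches; this branch)]
6. ~[](q | p), w1   [~[]-rule on 3: fresh world w1, w0Rw1]
7. q | p, w1   [[]-rule on 2 via w0Rw1]
8. p, w1   [|-rule on 7 (branches; this branch)]
9. ~(q | p), w2   [~[]-rule on 6: fresh world w2, w1Rw2]
10. ~q, w2   [~|-rule on 9]
11. ~p, w2   [~|-rule on 9]
Accessibility: w0Rw0, w0Rw1, w1Rw0, w1Rw1, w1Rw2, w2Rw1, w2Rw2

Yes, satisfiable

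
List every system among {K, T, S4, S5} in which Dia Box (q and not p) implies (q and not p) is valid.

S5-tableau for the negation not (Dia Box (q and not p) implies (q and not p)):
1. not (Dia Box (q and not p) implies (q and not p)), 0
2. Dia Box (q and not p), 0   [neg-implies-rule on 1]
3. not (q and not p), 0   [neg-implies-rule on 1]
4. p, 0   [neg-and-rule on 3 (branches; this branch)]
5. Box (q and not p), 1   [Dia-rule on 2: fresh world 1, 0R1]
6. q and not p, 0   [Box-rule on 5 via 1R0]
7. q, 0   [and-rule on 6]
8. not p, 0   [and-rule on 6]
Accessibility: 0R0, 0R1, 1R0, 1R1
Branch closes: p and not p both at 0.
Every branch closes (one shown): valid in S5.
S4-tableau for the negation not (Dia Box (q and not p) implies (q and not p)):
1. not (Dia Box (q and not p) implies (q and not p)), 0
2. Dia Box (q and not p), 0   [neg-implies-rule on 1]
3. not (q and not p), 0   [neg-implies-rule on 1]
4. p, 0   [neg-and-rule on 3 (branches; this branch)]
5. Box (q and not p), 1   [Dia-rule on 2: fresh world 1, 0R1]
6. q and not p, 1   [Box-rule on 5 via 1R1]
7. q, 1   [and-rule on 6]
8. not p, 1   [and-rule on 6]
Accessibility: 0R0, 0R1, 1R1
Complete open branch: countermodel on an S4-frame, so not valid in S4, nor in K, T (the same frame is also a K-frame and a T-frame).

S5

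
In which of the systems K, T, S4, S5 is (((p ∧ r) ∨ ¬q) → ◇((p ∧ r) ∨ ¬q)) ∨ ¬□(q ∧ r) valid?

K-tableau for the negation ¬((((p ∧ r) ∨ ¬q) → ◇((p ∧ r) ∨ ¬q)) ∨ ¬□(q ∧ r)):
1. ¬((((p ∧ r) ∨ ¬q) → ◇((p ∧ r) ∨ ¬q)) ∨ ¬□(q ∧ r)), u
2. ¬(((p ∧ r) ∨ ¬q) → ◇((p ∧ r) ∨ ¬q)), u
3. □(q ∧ r), u
4. (p ∧ r) ∨ ¬q, u
5. ¬◇((p ∧ r) ∨ ¬q), u
6. ¬q, u
Complete open branch: countermodel on a K-frame, so not valid in K.
T-tableau for the negation ¬((((p ∧ r) ∨ ¬q) → ◇((p ∧ r) ∨ ¬q)) ∨ ¬□(q ∧ r)):
1. ¬((((p ∧ r) ∨ ¬q) → ◇((p ∧ r) ∨ ¬q)) ∨ ¬□(q ∧ r)), u
2. ¬(((p ∧ r) ∨ ¬q) → ◇((p ∧ r) ∨ ¬q)), u
3. □(q ∧ r), u
4. (p ∧ r) ∨ ¬q, u
5. ¬◇((p ∧ r) ∨ ¬q), u
6. q ∧ r, u
7. q, u
8. r, u
9. ¬((p ∧ r) ∨ ¬q), u
10. ¬(p ∧ r), u
11. p ∧ r, u
12. p, u
13. ¬r, u
Accessibility: uRu
Branch closes: r and ¬r both at u.
Every branch closes (one shown): valid in T, hence also in S4, S5 (every theorem of T is a theorem of S4 and S5).

T, S4, S5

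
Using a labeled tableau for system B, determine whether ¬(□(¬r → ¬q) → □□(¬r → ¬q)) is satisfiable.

Satisfiable

1. ¬(□(¬r → ¬q) → □□(¬r → ¬q)), 0
2. □(¬r → ¬q), 0   [¬→-rule on 1]
3. ¬□□(¬r → ¬q), 0   [¬→-rule on 1]
4. ¬r → ¬q, 0   [□-rule on 2 via 0R0]
5. ¬q, 0   [→-rule on 4 (branches; this branch)]
6. ¬□(¬r → ¬q), 1   [¬□-rule on 3: fresh world 1, 0R1]
7. ¬r → ¬q, 1   [□-rule on 2 via 0R1]
8. ¬q, 1   [→-rule on 7 (branches; this branch)]
9. ¬(¬r → ¬q), 2   [¬□-rule on 6: fresh world 2, 1R2]
10. ¬r, 2   [¬→-rule on 9]
11. q, 2   [¬→-rule on 9]
Accessibility: 0R0, 0R1, 1R0, 1R1, 1R2, 2R1, 2R2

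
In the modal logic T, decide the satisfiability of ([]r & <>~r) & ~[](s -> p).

1. ([]r & <>~r) & ~[](s -> p), w0
2. []r & <>~r, w0
3. ~[](s -> p), w0
4. []r, w0
5. <>~r, w0
6. r, w0
7. ~(s -> p), w1
8. s, w1
9. ~p, w1
10. r, w1
11. ~r, w2
12. r, w2
Accessibility: w0Rw0, w0Rw1, w0Rw2, w1Rw1, w2Rw2
Branch closes: r and ~r both at w2.
(One branch shown.) All branches close.

Unsatisfiable (every branch closes)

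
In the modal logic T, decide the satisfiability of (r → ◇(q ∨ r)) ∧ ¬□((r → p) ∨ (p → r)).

Unsatisfiable

1. (r → ◇(q ∨ r)) ∧ ¬□((r → p) ∨ (p → r)), u
2. r → ◇(q ∨ r), u
3. ¬□((r → p) ∨ (p → r)), u
4. ◇(q ∨ r), u
5. ¬((r → p) ∨ (p → r)), v
6. ¬(r → p), v
7. ¬(p → r), v
8. r, v
9. ¬p, v
10. p, v
11. ¬r, v
Accessibility: uRu, uRv, vRv
Branch closes: p and ¬p both at v.
All branches of the tableau close; one closing branch shown above.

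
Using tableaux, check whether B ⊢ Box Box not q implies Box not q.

Tableau for the negation not (Box Box not q implies Box not q):
1. not (Box Box not q implies Box not q), 0
2. Box Box not q, 0
3. not Box not q, 0
4. Box not q, 0
5. not q, 0
6. q, 1
7. Box not q, 1
8. not q, 1
Accessibility: 0R0, 0R1, 1R0, 1R1
Branch closes: q and not q both at 1.
All branches of the negation close; one closing branch shown above.

Valid in B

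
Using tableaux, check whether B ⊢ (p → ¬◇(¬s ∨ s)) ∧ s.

Tableau for the negation ¬((p → ¬◇(¬s ∨ s)) ∧ s):
1. ¬((p → ¬◇(¬s ∨ s)) ∧ s), u
2. ¬s, u
Accessibility: uRu
The negation has an open branch (countermodel exists).

No, not valid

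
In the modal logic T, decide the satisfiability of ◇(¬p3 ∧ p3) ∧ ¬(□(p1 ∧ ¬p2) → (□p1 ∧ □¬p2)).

1. ◇(¬p3 ∧ p3) ∧ ¬(□(p1 ∧ ¬p2) → (□p1 ∧ □¬p2)), 0
2. ◇(¬p3 ∧ p3), 0   [∧-rule on 1]
3. ¬(□(p1 ∧ ¬p2) → (□p1 ∧ □¬p2)), 0   [∧-rule on 1]
4. □(p1 ∧ ¬p2), 0   [¬→-rule on 3]
5. ¬(□p1 ∧ □¬p2), 0   [¬→-rule on 3]
6. p1 ∧ ¬p2, 0   [□-rule on 4 via 0R0]
7. p1, 0   [∧-rule on 6]
8. ¬p2, 0   [∧-rule on 6]
9. ¬□¬p2, 0   [¬∧-rule on 5 (branches; this branch)]
10. ¬p3 ∧ p3, 1   [◇-rule on 2: fresh world 1, 0R1]
11. ¬p3, 1   [∧-rule on 10]
12. p3, 1   [∧-rule on 10]
Accessibility: 0R0, 0R1, 1R1
Branch closes: p3 and ¬p3 both at 1.
Every branch closes; the branch above is one of them.

No, unsatisfiable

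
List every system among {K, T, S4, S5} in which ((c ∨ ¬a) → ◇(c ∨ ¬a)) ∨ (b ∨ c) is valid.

K-tableau for the negation ¬(((c ∨ ¬a) → ◇(c ∨ ¬a)) ∨ (b ∨ c)):
1. ¬(((c ∨ ¬a) → ◇(c ∨ ¬a)) ∨ (b ∨ c)), w0
2. ¬((c ∨ ¬a) → ◇(c ∨ ¬a)), w0
3. ¬(b ∨ c), w0
4. c ∨ ¬a, w0
5. ¬◇(c ∨ ¬a), w0
6. ¬b, w0
7. ¬c, w0
8. ¬a, w0
Complete open branch: countermodel on a K-frame, so not valid in K.
T-tableau for the negation ¬(((c ∨ ¬a) → ◇(c ∨ ¬a)) ∨ (b ∨ c)):
1. ¬(((c ∨ ¬a) → ◇(c ∨ ¬a)) ∨ (b ∨ c)), w0
2. ¬((c ∨ ¬a) → ◇(c ∨ ¬a)), w0
3. ¬(b ∨ c), w0
4. c ∨ ¬a, w0
5. ¬◇(c ∨ ¬a), w0
6. ¬b, w0
7. ¬c, w0
8. ¬(c ∨ ¬a), w0
9. a, w0
10. ¬a, w0
Accessibility: w0Rw0
Branch closes: a and ¬a both at w0.
Every branch closes (one shown): valid in T, hence also in S4, S5 (every theorem of T is a theorem of S4 and S5).

T, S4, S5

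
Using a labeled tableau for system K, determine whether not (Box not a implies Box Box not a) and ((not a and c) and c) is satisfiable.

1. not (Box not a implies Box Box not a) and ((not a and c) and c), u
2. not (Box not a implies Box Box not a), u   [and-rule on 1]
3. (not a and c) and c, u   [and-rule on 1]
4. Box not a, u   [neg-implies-rule on 2]
5. not Box Box not a, u   [neg-implies-rule on 2]
6. not a and c, u   [and-rule on 3]
7. c, u   [and-rule on 3]
8. not a, u   [and-rule on 6]
9. not Box not a, v   [neg-Box-rule on 5: fresh world v, uRv]
10. not a, v   [Box-rule on 4 via uRv]
11. a, w   [neg-Box-rule on 9: fresh world w, vRw]
Accessibility: uRv, vRw

Satisfiable (open branch found)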